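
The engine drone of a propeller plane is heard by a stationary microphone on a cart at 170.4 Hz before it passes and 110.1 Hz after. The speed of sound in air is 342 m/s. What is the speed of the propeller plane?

74 m/s

f₁/f₂ = (v + v_s)/(v − v_s), so v_s = v · (f₁ − f₂)/(f₁ + f₂).
v_s = 342 × (170.4 − 110.1)/(170.4 + 110.1) = 342 × 60.3/280.5 ≈ 74 m/s.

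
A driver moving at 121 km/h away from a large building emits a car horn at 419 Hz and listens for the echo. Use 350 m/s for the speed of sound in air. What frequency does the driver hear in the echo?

121 km/h = 33.61 m/s.
The large building receives the sound from a moving source: f₁ = f₀ · v/(v + v_e) = 419 × 350/383.61 ≈ 382 Hz.
On the return leg the driver is a moving observer: f₂ = f₁ · (v − v_e)/v = 382 × 316.39/350 ≈ 346 Hz.
Equivalently f₂ = f₀ · (v − v_e)/(v + v_e).

346 Hz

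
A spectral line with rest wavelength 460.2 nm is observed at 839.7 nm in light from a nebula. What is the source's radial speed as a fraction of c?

0.538c

λ'/λ₀ = 1.8246 > 1 (redshift), so the source is receding.
λ'/λ₀ = √((1 + β)/(1 − β)) for a receding source ⇒ β = (r² − 1)/(r² + 1) with r = λ'/λ₀.
β = (3.3293 − 1)/(3.3293 + 1) ≈ 0.538.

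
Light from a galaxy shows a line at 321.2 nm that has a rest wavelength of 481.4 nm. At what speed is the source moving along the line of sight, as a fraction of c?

0.384c

λ'/λ₀ = 0.6672 < 1 (blueshift), so the source is approaching.
λ'/λ₀ = √((1 − β)/(1 + β)) for an approaching source ⇒ β = (1 − r²)/(1 + r²) with r = λ'/λ₀.
β = (1 − 0.4452)/(1 + 0.4452) ≈ 0.384.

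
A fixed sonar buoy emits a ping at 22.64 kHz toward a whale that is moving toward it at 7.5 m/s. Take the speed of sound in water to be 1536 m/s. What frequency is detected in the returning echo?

22.9 kHz

At the whale (a moving observer), f₁ = f₀ · (v + u)/v = 22.64 × 1543.5/1536 ≈ 22.8 kHz.
On reflection it acts as a source moving toward the stationary detector: f₂ = f₁ · v/(v − u) = 22.8 × 1536/1528.5 ≈ 22.9 kHz.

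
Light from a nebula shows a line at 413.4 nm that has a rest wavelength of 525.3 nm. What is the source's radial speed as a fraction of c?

λ'/λ₀ = 0.7870 < 1 (blueshift), so the source is approaching.
λ'/λ₀ = √((1 − β)/(1 + β)) for an approaching source ⇒ β = (1 − r²)/(1 + r²) with r = λ'/λ₀.
β = (1 − 0.6193)/(1 + 0.6193) ≈ 0.235.

0.235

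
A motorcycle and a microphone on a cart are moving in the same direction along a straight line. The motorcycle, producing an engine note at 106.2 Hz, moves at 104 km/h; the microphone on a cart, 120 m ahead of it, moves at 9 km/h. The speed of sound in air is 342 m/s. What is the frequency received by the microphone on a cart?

104 km/h = 28.89 m/s; 9 km/h = 2.5 m/s.
The microphone on a cart is ahead, so the motorcycle is moving toward it while the microphone on a cart is moving away from the motorcycle.
Both move, so f' = f · (v − v_o)/(v − v_s).
f' = 106.2 × (342 − 2.5)/(342 − 28.89) = 106.2 × 339.5/313.11 ≈ 115 Hz.

115 Hz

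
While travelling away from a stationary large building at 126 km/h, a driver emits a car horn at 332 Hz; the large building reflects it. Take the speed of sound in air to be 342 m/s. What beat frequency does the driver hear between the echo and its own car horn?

62 Hz

126 km/h = 35 m/s.
The large building receives the sound from a moving source: f₁ = f₀ · v/(v + v_e) = 332 × 342/377 ≈ 301.2 Hz.
On the return leg the driver is a moving observer: f₂ = f₁ · (v − v_e)/v = 301.2 × 307/342 ≈ 270.4 Hz.
Beat against the emitted tone: |f₂ − f₀| = 2v_e·f₀/(v + v_e) = 2 × 35 × 332/377 ≈ 62 Hz.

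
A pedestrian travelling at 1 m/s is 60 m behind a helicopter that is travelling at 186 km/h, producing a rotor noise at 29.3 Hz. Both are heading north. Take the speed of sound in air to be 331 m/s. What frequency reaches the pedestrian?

25.4 Hz

186 km/h = 51.67 m/s.
The pedestrian is behind, so the helicopter is moving away from it while the pedestrian is moving toward the helicopter.
General Doppler shift: f' = f · (v + v_o)/(v + v_s).
f' = 29.3 × (331 + 1)/(331 + 51.67) = 29.3 × 332/382.67 ≈ 25.4 Hz.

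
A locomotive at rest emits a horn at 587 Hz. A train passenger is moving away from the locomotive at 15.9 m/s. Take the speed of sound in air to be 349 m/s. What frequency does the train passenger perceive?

560 Hz

Only the observer moves, away from the source, so f' = f · (v − v_o)/v.
f' = 587 × (349 − 15.9)/349 = 587 × 333.1/349 ≈ 560 Hz.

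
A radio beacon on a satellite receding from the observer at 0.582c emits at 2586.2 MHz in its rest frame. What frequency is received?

1329.4 MHz

Relativistic Doppler for frequency: f' = f₀ · √((1 − β)/(1 + β)).
f' = 2586.2 × √(0.4180/1.5820) = 2586.2 × 0.51403 ≈ 1329.4 MHz.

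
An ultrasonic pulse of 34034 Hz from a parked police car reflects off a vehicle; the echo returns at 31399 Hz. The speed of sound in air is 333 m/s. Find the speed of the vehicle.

13.4 m/s

Double Doppler shift off a moving reflector: f₂ = f₀ · (v + u)/(v − u) (u > 0 toward emitter).
Rearranging, u = v · (f₂ − f₀)/(f₂ + f₀) = 333 × -2635/65433 ≈ -13.4 m/s.
So the vehicle is moving at 13.4 m/s away from the emitter.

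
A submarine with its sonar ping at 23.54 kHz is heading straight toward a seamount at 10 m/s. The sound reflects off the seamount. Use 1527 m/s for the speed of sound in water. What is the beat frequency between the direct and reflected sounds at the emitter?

The seamount receives the sound from a moving source: f₁ = f₀ · v/(v − v_e) = 23.54 × 1527/1517 ≈ 23.695 kHz.
On the return leg the submarine is a moving observer: f₂ = f₁ · (v + v_e)/v = 23.695 × 1537/1527 ≈ 23.850 kHz.
Beat against the emitted tone (with f₀ = 23540 Hz): |f₂ − f₀| = 2v_e·f₀/(v − v_e) = 2 × 10 × 23540/1517 ≈ 310 Hz.

310 Hz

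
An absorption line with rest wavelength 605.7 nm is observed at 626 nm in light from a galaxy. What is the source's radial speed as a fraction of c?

0.033c

λ'/λ₀ = 1.0335 > 1 (redshift), so the source is receding.
λ'/λ₀ = √((1 + β)/(1 − β)) for a receding source ⇒ β = (r² − 1)/(r² + 1) with r = λ'/λ₀.
β = (1.0682 − 1)/(1.0682 + 1) ≈ 0.033.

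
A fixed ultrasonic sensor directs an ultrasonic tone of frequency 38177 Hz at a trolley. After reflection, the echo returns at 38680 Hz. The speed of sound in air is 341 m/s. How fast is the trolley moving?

Double Doppler shift off a moving reflector: f₂ = f₀ · (v + u)/(v − u) (u > 0 toward emitter).
Rearranging, u = v · (f₂ − f₀)/(f₂ + f₀) = 341 × 503/76857 ≈ 2.23 m/s.
So the trolley is moving at 2.23 m/s toward the emitter.

2.23 m/s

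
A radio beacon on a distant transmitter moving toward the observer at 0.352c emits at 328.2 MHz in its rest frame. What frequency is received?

474.1 MHz

Relativistic Doppler for frequency: f' = f₀ · √((1 + β)/(1 − β)).
f' = 328.2 × √(1.3520/0.6480) = 328.2 × 1.44444 ≈ 474.1 MHz.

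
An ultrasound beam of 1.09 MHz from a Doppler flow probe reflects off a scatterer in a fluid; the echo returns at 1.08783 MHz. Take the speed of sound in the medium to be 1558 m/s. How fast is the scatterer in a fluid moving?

Double Doppler shift off a moving reflector: f₂ = f₀ · (v + u)/(v − u) (u > 0 toward emitter).
Rearranging, u = v · (f₂ − f₀)/(f₂ + f₀) = 1558 × -0.00217/2.17783 ≈ -1.55 m/s.
So the scatterer in a fluid is moving at 1.55 m/s away from the emitter.

1.55 m/s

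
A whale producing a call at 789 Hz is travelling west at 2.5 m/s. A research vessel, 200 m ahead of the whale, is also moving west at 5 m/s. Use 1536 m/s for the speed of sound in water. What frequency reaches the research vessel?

788 Hz

The research vessel is ahead, so the whale is moving toward it while the research vessel is moving away from the whale.
With source approaching and observer receding, f' = f · (v − v_o)/(v − v_s).
f' = 789 × (1536 − 5)/(1536 − 2.5) = 789 × 1531/1533.5 ≈ 788 Hz.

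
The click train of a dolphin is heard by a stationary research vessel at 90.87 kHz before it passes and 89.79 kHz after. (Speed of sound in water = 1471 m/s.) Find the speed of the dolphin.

f₁/f₂ = (v + v_s)/(v − v_s), so v_s = v · (f₁ − f₂)/(f₁ + f₂).
v_s = 1471 × (90.87 − 89.79)/(90.87 + 89.79) = 1471 × 1.08/180.66 ≈ 8.8 m/s.

8.8 m/s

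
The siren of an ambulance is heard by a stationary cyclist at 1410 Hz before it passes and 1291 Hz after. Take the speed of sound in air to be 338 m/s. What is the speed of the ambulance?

14.9 m/s

f₁/f₂ = (v + v_s)/(v − v_s), so v_s = v · (f₁ − f₂)/(f₁ + f₂).
v_s = 338 × (1410 − 1291)/(1410 + 1291) = 338 × 119/2701 ≈ 14.9 m/s.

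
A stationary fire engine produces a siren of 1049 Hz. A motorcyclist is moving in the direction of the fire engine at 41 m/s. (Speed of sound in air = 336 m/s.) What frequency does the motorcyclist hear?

Moving observer, stationary source: f' = f · (v + v_o)/v.
f' = 1049 × (336 + 41)/336 = 1049 × 377/336 ≈ 1177 Hz.

1177 Hz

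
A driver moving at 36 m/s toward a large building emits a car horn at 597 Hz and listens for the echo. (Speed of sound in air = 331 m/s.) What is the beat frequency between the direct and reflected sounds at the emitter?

The large building receives the sound from a moving source: f₁ = f₀ · v/(v − v_e) = 597 × 331/295 ≈ 669.9 Hz.
On the return leg the driver is a moving observer: f₂ = f₁ · (v + v_e)/v = 669.9 × 367/331 ≈ 742.7 Hz.
Equivalently f₂ = f₀ · (v + v_e)/(v − v_e).
Beat against the emitted tone: |f₂ − f₀| = 2v_e·f₀/(v − v_e) = 2 × 36 × 597/295 ≈ 146 Hz.

146 Hz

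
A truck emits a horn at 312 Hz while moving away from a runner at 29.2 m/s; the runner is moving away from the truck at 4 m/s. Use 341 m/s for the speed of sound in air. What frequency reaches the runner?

Both move, so f' = f · (v − v_o)/(v + v_s).
f' = 312 × (341 − 4)/(341 + 29.2) = 312 × 337/370.2 ≈ 284 Hz.

284 Hz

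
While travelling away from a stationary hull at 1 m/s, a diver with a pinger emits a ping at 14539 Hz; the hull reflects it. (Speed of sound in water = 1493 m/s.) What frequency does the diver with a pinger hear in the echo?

The hull receives the sound from a moving source: f₁ = f₀ · v/(v + v_e) = 14539 × 1493/1494 ≈ 14529 Hz.
On the return leg the diver with a pinger is a moving observer: f₂ = f₁ · (v − v_e)/v = 14529 × 1492/1493 ≈ 14520 Hz.
Equivalently f₂ = f₀ · (v − v_e)/(v + v_e).

14520 Hz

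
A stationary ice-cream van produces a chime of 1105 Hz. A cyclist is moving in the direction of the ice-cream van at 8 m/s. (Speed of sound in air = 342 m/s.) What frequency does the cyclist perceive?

1131 Hz

Only the observer moves, toward the source, so f' = f · (v + v_o)/v.
f' = 1105 × (342 + 8)/342 = 1105 × 350/342 ≈ 1131 Hz.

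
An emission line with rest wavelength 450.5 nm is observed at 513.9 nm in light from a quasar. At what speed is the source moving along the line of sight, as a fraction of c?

λ'/λ₀ = 1.1407 > 1 (redshift), so the source is receding.
λ'/λ₀ = √((1 + β)/(1 − β)) for a receding source ⇒ β = (r² − 1)/(r² + 1) with r = λ'/λ₀.
β = (1.3013 − 1)/(1.3013 + 1) ≈ 0.131.

0.131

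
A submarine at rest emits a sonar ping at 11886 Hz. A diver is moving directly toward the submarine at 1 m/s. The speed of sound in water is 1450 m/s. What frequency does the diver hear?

11894 Hz

Only the observer moves, toward the source, so f' = f · (v + v_o)/v.
f' = 11886 × (1450 + 1)/1450 = 11886 × 1451/1450 ≈ 11894 Hz.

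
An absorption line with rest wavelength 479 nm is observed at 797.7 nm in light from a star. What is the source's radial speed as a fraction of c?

λ'/λ₀ = 1.6653 > 1 (redshift), so the source is receding.
λ'/λ₀ = √((1 + β)/(1 − β)) for a receding source ⇒ β = (r² − 1)/(r² + 1) with r = λ'/λ₀.
β = (2.7734 − 1)/(2.7734 + 1) ≈ 0.470.

0.470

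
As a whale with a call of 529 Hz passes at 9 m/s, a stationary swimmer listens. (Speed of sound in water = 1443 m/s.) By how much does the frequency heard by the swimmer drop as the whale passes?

Approaching: f₁ = f · v/(v − v_s) = 529 × 1443/1434 ≈ 532.32 Hz.
Receding: f₂ = f · v/(v + v_s) = 529 × 1443/1452 ≈ 525.72 Hz.
Drop: f₁ − f₂ = 2f·v·v_s/(v² − v_s²) = 2 × 529 × 1443 × 9/(1443² − 9²) ≈ 6.60 Hz.

6.60 Hz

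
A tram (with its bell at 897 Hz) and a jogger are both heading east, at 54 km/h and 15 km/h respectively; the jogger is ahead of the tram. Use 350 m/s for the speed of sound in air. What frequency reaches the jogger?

926 Hz

54 km/h = 15 m/s; 15 km/h = 4.167 m/s.
The jogger is ahead, so the tram is moving toward it while the jogger is moving away from the tram.
Both move, so f' = f · (v − v_o)/(v − v_s).
f' = 897 × (350 − 4.167)/(350 − 15) = 897 × 345.83/335 ≈ 926 Hz.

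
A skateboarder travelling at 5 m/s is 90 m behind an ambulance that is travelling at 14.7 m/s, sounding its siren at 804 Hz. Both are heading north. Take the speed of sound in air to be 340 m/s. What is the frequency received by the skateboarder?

782 Hz

The skateboarder is behind, so the ambulance is moving away from it while the skateboarder is moving toward the ambulance.
Both move, so f' = f · (v + v_o)/(v + v_s).
f' = 804 × (340 + 5)/(340 + 14.7) = 804 × 345/354.7 ≈ 782 Hz.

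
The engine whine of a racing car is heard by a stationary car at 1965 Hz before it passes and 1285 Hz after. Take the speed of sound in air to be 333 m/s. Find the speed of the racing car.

f₁/f₂ = (v + v_s)/(v − v_s), so v_s = v · (f₁ − f₂)/(f₁ + f₂).
v_s = 333 × (1965 − 1285)/(1965 + 1285) = 333 × 680/3250 ≈ 70 m/s.

70 m/s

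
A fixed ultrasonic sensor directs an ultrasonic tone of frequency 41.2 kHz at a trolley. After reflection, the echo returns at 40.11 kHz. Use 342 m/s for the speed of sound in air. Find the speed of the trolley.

4.6 m/s

Double Doppler shift off a moving reflector: f₂ = f₀ · (v + u)/(v − u) (u > 0 toward emitter).
Rearranging, u = v · (f₂ − f₀)/(f₂ + f₀) = 342 × -1.09/81.31 ≈ -4.6 m/s.
So the trolley is moving at 4.6 m/s away from the emitter.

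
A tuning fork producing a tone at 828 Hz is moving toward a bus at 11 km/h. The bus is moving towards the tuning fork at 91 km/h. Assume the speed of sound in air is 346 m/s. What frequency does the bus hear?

11 km/h = 3.056 m/s; 91 km/h = 25.28 m/s.
General Doppler shift: f' = f · (v + v_o)/(v − v_s).
f' = 828 × (346 + 25.28)/(346 − 3.056) = 828 × 371.28/342.94 ≈ 896 Hz.

896 Hz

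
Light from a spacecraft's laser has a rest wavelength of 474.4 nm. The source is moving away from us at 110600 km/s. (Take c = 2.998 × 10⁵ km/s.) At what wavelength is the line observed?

β = v/c = 110600/299800 = 0.3689.
Relativistic Doppler for wavelength: λ' = λ₀ · √((1 + β)/(1 − β)).
λ' = 474.4 × √(1.3689/0.6311) = 474.4 × 1.47280 ≈ 698.7 nm.

698.7 nm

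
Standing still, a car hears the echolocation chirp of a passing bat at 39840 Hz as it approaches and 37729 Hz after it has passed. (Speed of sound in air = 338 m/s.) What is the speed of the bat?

f₁/f₂ = (v + v_s)/(v − v_s), so v_s = v · (f₁ − f₂)/(f₁ + f₂).
v_s = 338 × (39840 − 37729)/(39840 + 37729) = 338 × 2111/77569 ≈ 9.2 m/s.

9.2 m/s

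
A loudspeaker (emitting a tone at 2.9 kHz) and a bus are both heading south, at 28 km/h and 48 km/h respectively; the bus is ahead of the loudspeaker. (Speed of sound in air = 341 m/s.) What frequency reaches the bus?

28 km/h = 7.778 m/s; 48 km/h = 13.33 m/s.
The bus is ahead, so the loudspeaker is moving toward it while the bus is moving away from the loudspeaker.
Both move, so f' = f · (v − v_o)/(v − v_s).
f' = 2.9 × (341 − 13.33)/(341 − 7.778) = 2.9 × 327.67/333.22 ≈ 2.85 kHz.

2.85 kHz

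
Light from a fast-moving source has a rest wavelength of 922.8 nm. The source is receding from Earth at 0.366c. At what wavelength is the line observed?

1354.5 nm

Relativistic Doppler for wavelength: λ' = λ₀ · √((1 + β)/(1 − β)).
λ' = 922.8 × √(1.3660/0.6340) = 922.8 × 1.46785 ≈ 1354.5 nm.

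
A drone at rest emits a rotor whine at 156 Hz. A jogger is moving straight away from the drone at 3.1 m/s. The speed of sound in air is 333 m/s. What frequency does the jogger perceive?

155 Hz

Only the observer moves, away from the source, so f' = f · (v − v_o)/v.
f' = 156 × (333 − 3.1)/333 = 156 × 329.9/333 ≈ 155 Hz.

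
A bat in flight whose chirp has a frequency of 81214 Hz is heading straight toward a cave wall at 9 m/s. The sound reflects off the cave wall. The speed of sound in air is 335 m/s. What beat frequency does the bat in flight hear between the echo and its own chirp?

The cave wall receives the sound from a moving source: f₁ = f₀ · v/(v − v_e) = 81214 × 335/326 ≈ 83456 Hz.
On the return leg the bat in flight is a moving observer: f₂ = f₁ · (v + v_e)/v = 83456 × 344/335 ≈ 85698 Hz.
Beat against the emitted tone: |f₂ − f₀| = 2v_e·f₀/(v − v_e) = 2 × 9 × 81214/326 ≈ 4484 Hz.

4484 Hz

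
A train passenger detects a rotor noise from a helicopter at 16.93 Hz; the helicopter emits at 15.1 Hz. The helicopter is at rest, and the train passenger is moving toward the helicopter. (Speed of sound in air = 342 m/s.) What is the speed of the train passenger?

f' = f · (v + v_o)/v ⇒ v_o = v · |f'/f − 1|.
v_o = 342 × |16.93/15.1 − 1| = 342 × 0.1212 ≈ 41 m/s.

41 m/s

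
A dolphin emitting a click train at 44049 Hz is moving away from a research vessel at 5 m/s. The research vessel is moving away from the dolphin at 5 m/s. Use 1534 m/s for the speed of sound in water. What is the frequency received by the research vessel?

Both move, so f' = f · (v − v_o)/(v + v_s).
f' = 44049 × (1534 − 5)/(1534 + 5) = 44049 × 1529/1539 ≈ 43763 Hz.

43763 Hz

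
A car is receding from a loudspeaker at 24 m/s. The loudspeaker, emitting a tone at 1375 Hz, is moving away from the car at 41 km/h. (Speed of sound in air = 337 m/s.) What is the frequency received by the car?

41 km/h = 11.39 m/s.
With source receding and observer receding, f' = f · (v − v_o)/(v + v_s).
f' = 1375 × (337 − 24)/(337 + 11.39) = 1375 × 313/348.39 ≈ 1235 Hz.

1235 Hz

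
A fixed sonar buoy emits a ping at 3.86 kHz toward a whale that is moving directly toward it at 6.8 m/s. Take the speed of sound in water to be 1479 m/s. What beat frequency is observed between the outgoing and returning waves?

At the whale (a moving observer), f₁ = f₀ · (v + u)/v = 3.86 × 1485.8/1479 ≈ 3.8777 kHz.
The reflection then acts as a moving source: f₂ = f₁ · v/(v − u) ≈ 3.8957 kHz.
Beat frequency (with f₀ = 3860 Hz): |f₂ − f₀| = 2u·f₀/(v − u) = 2 × 6.8 × 3860/1472.2 ≈ 35.7 Hz.

35.7 Hz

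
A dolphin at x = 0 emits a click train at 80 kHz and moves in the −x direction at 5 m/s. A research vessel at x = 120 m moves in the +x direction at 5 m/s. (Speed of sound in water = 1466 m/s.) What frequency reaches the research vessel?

The observer lies on the +x side, so the source is heading away from the observer and the observer is heading away from the source.
Both move, so f' = f · (v − v_o)/(v + v_s).
f' = 80 × (1466 − 5)/(1466 + 5) = 80 × 1461/1471 ≈ 79.5 kHz.

79.5 kHz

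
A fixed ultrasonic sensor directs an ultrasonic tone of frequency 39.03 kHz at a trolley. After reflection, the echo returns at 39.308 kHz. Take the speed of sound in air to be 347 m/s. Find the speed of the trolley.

Double Doppler shift off a moving reflector: f₂ = f₀ · (v + u)/(v − u) (u > 0 toward emitter).
Rearranging, u = v · (f₂ − f₀)/(f₂ + f₀) = 347 × 0.278/78.338 ≈ 1.23 m/s.
So the trolley is moving at 1.23 m/s toward the emitter.

1.23 m/s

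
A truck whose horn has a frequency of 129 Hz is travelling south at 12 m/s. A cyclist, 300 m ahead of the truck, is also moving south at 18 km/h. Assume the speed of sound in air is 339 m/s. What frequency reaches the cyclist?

132 Hz

18 km/h = 5 m/s.
The cyclist is ahead, so the truck is moving toward it while the cyclist is moving away from the truck.
Both move, so f' = f · (v − v_o)/(v − v_s).
f' = 129 × (339 − 5)/(339 − 12) = 129 × 334/327 ≈ 132 Hz.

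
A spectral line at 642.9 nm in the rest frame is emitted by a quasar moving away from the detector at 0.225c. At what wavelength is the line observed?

Relativistic Doppler for wavelength: λ' = λ₀ · √((1 + β)/(1 − β)).
λ' = 642.9 × √(1.2250/0.7750) = 642.9 × 1.25724 ≈ 808.3 nm.

808.3 nm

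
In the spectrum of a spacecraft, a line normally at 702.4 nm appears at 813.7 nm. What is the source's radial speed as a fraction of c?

0.146

λ'/λ₀ = 1.1585 > 1 (redshift), so the source is receding.
λ'/λ₀ = √((1 + β)/(1 − β)) for a receding source ⇒ β = (r² − 1)/(r² + 1) with r = λ'/λ₀.
β = (1.3420 − 1)/(1.3420 + 1) ≈ 0.146.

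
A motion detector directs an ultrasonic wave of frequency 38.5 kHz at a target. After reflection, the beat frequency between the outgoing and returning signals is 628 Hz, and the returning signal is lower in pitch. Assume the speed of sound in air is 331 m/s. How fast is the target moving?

Double Doppler shift off a moving reflector: f₂ = f₀ · (v + u)/(v − u) (u > 0 toward emitter).
Returning signal is lower, so f₂ = f₀ − Δf = 38500 − 628 = 37872 Hz.
Rearranging, u = v · (f₂ − f₀)/(f₂ + f₀) = 331 × -628/76372 ≈ -2.72 m/s.
So the target is moving at 2.72 m/s away from the emitter.

2.72 m/s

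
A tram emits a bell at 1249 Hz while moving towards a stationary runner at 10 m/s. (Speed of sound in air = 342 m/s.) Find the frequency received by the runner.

With the source moving toward a stationary observer, f' = f · v/(v − v_s).
f' = 1249 × 342/(342 − 10) = 1249 × 342/332 ≈ 1287 Hz.

1287 Hz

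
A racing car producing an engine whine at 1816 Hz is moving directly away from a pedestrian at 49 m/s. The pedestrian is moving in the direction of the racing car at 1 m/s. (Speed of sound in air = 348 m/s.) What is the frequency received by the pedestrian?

1596 Hz

With source receding and observer approaching, f' = f · (v + v_o)/(v + v_s).
f' = 1816 × (348 + 1)/(348 + 49) = 1816 × 349/397 ≈ 1596 Hz.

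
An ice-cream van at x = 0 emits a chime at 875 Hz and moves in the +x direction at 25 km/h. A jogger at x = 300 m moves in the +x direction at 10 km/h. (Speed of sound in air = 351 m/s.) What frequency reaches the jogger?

886 Hz

25 km/h = 6.944 m/s; 10 km/h = 2.778 m/s.
The observer lies on the +x side, so the source is heading toward the observer and the observer is heading away from the source.
With source approaching and observer receding, f' = f · (v − v_o)/(v − v_s).
f' = 875 × (351 − 2.778)/(351 − 6.944) = 875 × 348.22/344.06 ≈ 886 Hz.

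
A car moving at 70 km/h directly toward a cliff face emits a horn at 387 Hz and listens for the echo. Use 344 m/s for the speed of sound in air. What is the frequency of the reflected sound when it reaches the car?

70 km/h = 19.44 m/s.
The cliff face receives the sound from a moving source: f₁ = f₀ · v/(v − v_e) = 387 × 344/324.56 ≈ 410 Hz.
On the return leg the car is a moving observer: f₂ = f₁ · (v + v_e)/v = 410 × 363.44/344 ≈ 433 Hz.

433 Hz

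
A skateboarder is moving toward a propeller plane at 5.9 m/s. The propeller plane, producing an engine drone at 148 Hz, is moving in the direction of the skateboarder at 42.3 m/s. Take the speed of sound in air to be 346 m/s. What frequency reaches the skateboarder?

171 Hz

General Doppler shift: f' = f · (v + v_o)/(v − v_s).
f' = 148 × (346 + 5.9)/(346 − 42.3) = 148 × 351.9/303.7 ≈ 171 Hz.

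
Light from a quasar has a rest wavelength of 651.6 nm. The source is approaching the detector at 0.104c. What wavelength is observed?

Relativistic Doppler for wavelength: λ' = λ₀ · √((1 − β)/(1 + β)).
λ' = 651.6 × √(0.8960/1.1040) = 651.6 × 0.90089 ≈ 587.0 nm.

587.0 nm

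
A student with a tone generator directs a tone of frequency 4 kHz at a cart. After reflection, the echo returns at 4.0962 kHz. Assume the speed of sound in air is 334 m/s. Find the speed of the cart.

4.0 m/s

Double Doppler shift off a moving reflector: f₂ = f₀ · (v + u)/(v − u) (u > 0 toward emitter).
Rearranging, u = v · (f₂ − f₀)/(f₂ + f₀) = 334 × 0.0962/8.0962 ≈ 4.0 m/s.
So the cart is moving at 4.0 m/s toward the emitter.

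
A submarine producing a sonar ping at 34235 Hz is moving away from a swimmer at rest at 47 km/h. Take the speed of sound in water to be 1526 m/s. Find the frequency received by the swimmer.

33945 Hz

47 km/h = 13.06 m/s.
With the source moving away from a stationary observer, f' = f · v/(v + v_s).
f' = 34235 × 1526/(1526 + 13.06) = 34235 × 1526/1539 ≈ 33945 Hz.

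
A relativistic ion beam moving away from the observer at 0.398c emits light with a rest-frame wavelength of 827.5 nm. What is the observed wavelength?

Relativistic Doppler for wavelength: λ' = λ₀ · √((1 + β)/(1 − β)).
λ' = 827.5 × √(1.3980/0.6020) = 827.5 × 1.52390 ≈ 1261.0 nm.

1261.0 nm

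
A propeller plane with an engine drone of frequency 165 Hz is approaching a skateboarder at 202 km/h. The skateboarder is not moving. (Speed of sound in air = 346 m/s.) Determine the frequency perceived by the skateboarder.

197 Hz

202 km/h = 56.11 m/s.
With the source moving toward a stationary observer, f' = f · v/(v − v_s).
f' = 165 × 346/(346 − 56.11) = 165 × 346/289.9 ≈ 197 Hz.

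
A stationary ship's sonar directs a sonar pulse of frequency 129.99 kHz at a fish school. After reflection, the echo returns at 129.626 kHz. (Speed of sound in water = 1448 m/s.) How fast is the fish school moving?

Double Doppler shift off a moving reflector: f₂ = f₀ · (v + u)/(v − u) (u > 0 toward emitter).
Rearranging, u = v · (f₂ − f₀)/(f₂ + f₀) = 1448 × -0.364/259.616 ≈ -2.03 m/s.
So the fish school is moving at 2.03 m/s away from the emitter.

2.03 m/s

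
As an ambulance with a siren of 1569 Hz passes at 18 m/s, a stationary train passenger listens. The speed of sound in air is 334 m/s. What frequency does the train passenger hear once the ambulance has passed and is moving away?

Receding: f₂ = f · v/(v + v_s) = 1569 × 334/352 ≈ 1489 Hz.

1489 Hz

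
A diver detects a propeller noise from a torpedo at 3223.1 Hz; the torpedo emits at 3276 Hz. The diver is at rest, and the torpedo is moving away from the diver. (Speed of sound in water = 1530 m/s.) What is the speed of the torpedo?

f' = f · v/(v + v_s) ⇒ v_s = v · |1 − f/f'|.
v_s = 1530 × |1 − 3276/3223.1| = 1530 × 0.01641 ≈ 25 m/s.

25 m/s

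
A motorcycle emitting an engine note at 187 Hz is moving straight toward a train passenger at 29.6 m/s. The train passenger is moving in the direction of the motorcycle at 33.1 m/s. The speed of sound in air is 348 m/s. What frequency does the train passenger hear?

With source approaching and observer approaching, f' = f · (v + v_o)/(v − v_s).
f' = 187 × (348 + 33.1)/(348 − 29.6) = 187 × 381.1/318.4 ≈ 224 Hz.

224 Hz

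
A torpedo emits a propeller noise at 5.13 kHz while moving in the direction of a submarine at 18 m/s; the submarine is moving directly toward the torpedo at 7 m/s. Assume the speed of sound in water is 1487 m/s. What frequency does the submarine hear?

5.22 kHz

Both move, so f' = f · (v + v_o)/(v − v_s).
f' = 5.13 × (1487 + 7)/(1487 − 18) = 5.13 × 1494/1469 ≈ 5.22 kHz.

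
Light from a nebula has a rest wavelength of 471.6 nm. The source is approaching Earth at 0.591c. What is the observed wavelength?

239.1 nm

Relativistic Doppler for wavelength: λ' = λ₀ · √((1 − β)/(1 + β)).
λ' = 471.6 × √(0.4090/1.5910) = 471.6 × 0.50702 ≈ 239.1 nm.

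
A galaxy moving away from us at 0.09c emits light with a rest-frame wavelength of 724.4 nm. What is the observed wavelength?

792.8 nm

Relativistic Doppler for wavelength: λ' = λ₀ · √((1 + β)/(1 − β)).
λ' = 724.4 × √(1.0900/0.9100) = 724.4 × 1.09444 ≈ 792.8 nm.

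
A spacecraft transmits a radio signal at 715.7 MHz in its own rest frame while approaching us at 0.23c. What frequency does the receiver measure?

Relativistic Doppler for frequency: f' = f₀ · √((1 + β)/(1 − β)).
f' = 715.7 × √(1.2300/0.7700) = 715.7 × 1.26388 ≈ 904.6 MHz.

904.6 MHz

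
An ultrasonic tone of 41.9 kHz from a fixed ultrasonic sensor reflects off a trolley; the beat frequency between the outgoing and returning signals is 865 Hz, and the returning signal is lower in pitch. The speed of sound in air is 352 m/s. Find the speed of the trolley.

Double Doppler shift off a moving reflector: f₂ = f₀ · (v + u)/(v − u) (u > 0 toward emitter).
Returning signal is lower, so f₂ = f₀ − Δf = 41900 − 865 = 41035 Hz.
Rearranging, u = v · (f₂ − f₀)/(f₂ + f₀) = 352 × -865/82935 ≈ -3.7 m/s.
So the trolley is moving at 3.7 m/s away from the emitter.

3.7 m/s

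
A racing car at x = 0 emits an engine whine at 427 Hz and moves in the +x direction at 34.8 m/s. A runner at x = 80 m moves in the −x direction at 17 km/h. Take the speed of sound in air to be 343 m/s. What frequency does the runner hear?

482 Hz

17 km/h = 4.722 m/s.
The observer lies on the +x side, so the source is heading toward the observer and the observer is heading toward the source.
Both move, so f' = f · (v + v_o)/(v − v_s).
f' = 427 × (343 + 4.722)/(343 − 34.8) = 427 × 347.72/308.2 ≈ 482 Hz.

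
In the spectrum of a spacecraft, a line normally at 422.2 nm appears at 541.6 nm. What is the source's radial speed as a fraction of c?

λ'/λ₀ = 1.2828 > 1 (redshift), so the source is receding.
λ'/λ₀ = √((1 + β)/(1 − β)) for a receding source ⇒ β = (r² − 1)/(r² + 1) with r = λ'/λ₀.
β = (1.6456 − 1)/(1.6456 + 1) ≈ 0.244.

0.244c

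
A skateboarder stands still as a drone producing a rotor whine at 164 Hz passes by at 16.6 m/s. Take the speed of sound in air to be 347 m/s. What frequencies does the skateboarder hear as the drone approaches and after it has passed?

172 Hz approaching; 157 Hz receding

Approaching: f₁ = f · v/(v − v_s) = 164 × 347/330.4 ≈ 172 Hz.
Receding: f₂ = f · v/(v + v_s) = 164 × 347/363.6 ≈ 157 Hz.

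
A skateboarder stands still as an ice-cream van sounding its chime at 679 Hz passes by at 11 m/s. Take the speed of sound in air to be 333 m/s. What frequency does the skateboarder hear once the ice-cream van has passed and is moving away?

657 Hz

Receding: f₂ = f · v/(v + v_s) = 679 × 333/344 ≈ 657 Hz.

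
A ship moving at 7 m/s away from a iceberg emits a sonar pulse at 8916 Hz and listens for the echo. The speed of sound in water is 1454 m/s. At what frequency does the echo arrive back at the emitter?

The iceberg receives the sound from a moving source: f₁ = f₀ · v/(v + v_e) = 8916 × 1454/1461 ≈ 8873 Hz.
On the return leg the ship is a moving observer: f₂ = f₁ · (v − v_e)/v = 8873 × 1447/1454 ≈ 8831 Hz.
Equivalently f₂ = f₀ · (v − v_e)/(v + v_e).

8831 Hz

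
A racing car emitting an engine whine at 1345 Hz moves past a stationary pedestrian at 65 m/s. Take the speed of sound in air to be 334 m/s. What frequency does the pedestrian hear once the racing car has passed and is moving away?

1126 Hz

Receding: f₂ = f · v/(v + v_s) = 1345 × 334/399 ≈ 1126 Hz.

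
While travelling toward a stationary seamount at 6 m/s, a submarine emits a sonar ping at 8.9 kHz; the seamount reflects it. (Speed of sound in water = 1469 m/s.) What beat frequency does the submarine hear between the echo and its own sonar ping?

The seamount receives the sound from a moving source: f₁ = f₀ · v/(v − v_e) = 8.9 × 1469/1463 ≈ 8.9365 kHz.
On the return leg the submarine is a moving observer: f₂ = f₁ · (v + v_e)/v = 8.9365 × 1475/1469 ≈ 8.9730 kHz.
Equivalently f₂ = f₀ · (v + v_e)/(v − v_e).
Beat against the emitted tone (with f₀ = 8900 Hz): |f₂ − f₀| = 2v_e·f₀/(v − v_e) = 2 × 6 × 8900/1463 ≈ 73 Hz.

73 Hz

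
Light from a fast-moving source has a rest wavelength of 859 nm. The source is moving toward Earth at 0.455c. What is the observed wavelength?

525.7 nm

Relativistic Doppler for wavelength: λ' = λ₀ · √((1 − β)/(1 + β)).
λ' = 859 × √(0.5450/1.4550) = 859 × 0.61202 ≈ 525.7 nm.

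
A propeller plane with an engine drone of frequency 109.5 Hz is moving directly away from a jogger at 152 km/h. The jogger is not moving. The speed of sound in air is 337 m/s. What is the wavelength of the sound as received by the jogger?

152 km/h = 42.22 m/s.
Only the source moves, away from the listener, so f' = f · v/(v + v_s).
f' = 109.5 × 337/(337 + 42.22) ≈ 97 Hz.
λ' = v/f' = 337/97.3084 ≈ 3.46 m.

3.46 m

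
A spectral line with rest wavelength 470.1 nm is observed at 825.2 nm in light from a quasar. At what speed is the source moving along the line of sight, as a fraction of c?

0.510c

λ'/λ₀ = 1.7554 > 1 (redshift), so the source is receding.
λ'/λ₀ = √((1 + β)/(1 − β)) for a receding source ⇒ β = (r² − 1)/(r² + 1) with r = λ'/λ₀.
β = (3.0813 − 1)/(3.0813 + 1) ≈ 0.510.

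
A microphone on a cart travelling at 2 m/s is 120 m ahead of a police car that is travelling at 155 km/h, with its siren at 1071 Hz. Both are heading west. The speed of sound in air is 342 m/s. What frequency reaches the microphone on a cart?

1218 Hz

155 km/h = 43.06 m/s.
The microphone on a cart is ahead, so the police car is moving toward it while the microphone on a cart is moving away from the police car.
General Doppler shift: f' = f · (v − v_o)/(v − v_s).
f' = 1071 × (342 − 2)/(342 − 43.06) = 1071 × 340/298.94 ≈ 1218 Hz.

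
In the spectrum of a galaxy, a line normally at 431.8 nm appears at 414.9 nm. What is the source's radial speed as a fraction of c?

0.040

λ'/λ₀ = 0.9609 < 1 (blueshift), so the source is approaching.
λ'/λ₀ = √((1 − β)/(1 + β)) for an approaching source ⇒ β = (1 − r²)/(1 + r²) with r = λ'/λ₀.
β = (1 − 0.9233)/(1 + 0.9233) ≈ 0.040.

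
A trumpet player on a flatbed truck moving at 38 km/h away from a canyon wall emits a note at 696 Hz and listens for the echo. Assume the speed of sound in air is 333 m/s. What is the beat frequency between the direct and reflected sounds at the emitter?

38 km/h = 10.56 m/s.
The canyon wall receives the sound from a moving source: f₁ = f₀ · v/(v + v_e) = 696 × 333/343.56 ≈ 674.6 Hz.
On the return leg the trumpet player on a flatbed truck is a moving observer: f₂ = f₁ · (v − v_e)/v = 674.6 × 322.44/333 ≈ 653.2 Hz.
Equivalently f₂ = f₀ · (v − v_e)/(v + v_e).
Beat against the emitted tone: |f₂ − f₀| = 2v_e·f₀/(v + v_e) = 2 × 10.56 × 696/343.56 ≈ 42.8 Hz.

42.8 Hz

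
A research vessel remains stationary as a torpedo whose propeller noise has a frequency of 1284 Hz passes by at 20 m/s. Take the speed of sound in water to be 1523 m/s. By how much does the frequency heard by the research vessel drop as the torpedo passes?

Approaching: f₁ = f · v/(v − v_s) = 1284 × 1523/1503 ≈ 1301.1 Hz.
Receding: f₂ = f · v/(v + v_s) = 1284 × 1523/1543 ≈ 1267.4 Hz.
Drop: f₁ − f₂ = 2f·v·v_s/(v² − v_s²) = 2 × 1284 × 1523 × 20/(1523² − 20²) ≈ 33.7 Hz.

33.7 Hz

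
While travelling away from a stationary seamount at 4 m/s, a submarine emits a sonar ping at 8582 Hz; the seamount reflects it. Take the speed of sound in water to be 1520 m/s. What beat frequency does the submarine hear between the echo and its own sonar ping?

45.0 Hz

The seamount receives the sound from a moving source: f₁ = f₀ · v/(v + v_e) = 8582 × 1520/1524 ≈ 8559.5 Hz.
On the return leg the submarine is a moving observer: f₂ = f₁ · (v − v_e)/v = 8559.5 × 1516/1520 ≈ 8537.0 Hz.
Equivalently f₂ = f₀ · (v − v_e)/(v + v_e).
Beat against the emitted tone: |f₂ − f₀| = 2v_e·f₀/(v + v_e) = 2 × 4 × 8582/1524 ≈ 45.0 Hz.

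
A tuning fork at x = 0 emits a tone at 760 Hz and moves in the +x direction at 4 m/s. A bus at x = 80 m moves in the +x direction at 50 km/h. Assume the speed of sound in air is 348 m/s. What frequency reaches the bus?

738 Hz

50 km/h = 13.89 m/s.
The observer lies on the +x side, so the source is heading toward the observer and the observer is heading away from the source.
With source approaching and observer receding, f' = f · (v − v_o)/(v − v_s).
f' = 760 × (348 − 13.89)/(348 − 4) = 760 × 334.11/344 ≈ 738 Hz.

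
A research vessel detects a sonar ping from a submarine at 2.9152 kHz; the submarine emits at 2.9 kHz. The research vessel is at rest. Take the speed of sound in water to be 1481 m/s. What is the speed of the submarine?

f' > f, so the submarine is approaching.
f' = f · v/(v − v_s) ⇒ v_s = v · |1 − f/f'|.
v_s = 1481 × |1 − 2.9/2.9152| = 1481 × 0.005214 ≈ 7.7 m/s.

7.7 m/s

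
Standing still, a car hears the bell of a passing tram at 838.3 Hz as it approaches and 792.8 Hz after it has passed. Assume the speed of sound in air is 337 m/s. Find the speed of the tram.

9.4 m/s

f₁/f₂ = (v + v_s)/(v − v_s), so v_s = v · (f₁ − f₂)/(f₁ + f₂).
v_s = 337 × (838.3 − 792.8)/(838.3 + 792.8) = 337 × 45.5/1631.1 ≈ 9.4 m/s.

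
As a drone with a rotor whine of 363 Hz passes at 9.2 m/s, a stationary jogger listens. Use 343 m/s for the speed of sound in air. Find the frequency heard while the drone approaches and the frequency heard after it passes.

Approaching: f₁ = f · v/(v − v_s) = 363 × 343/333.8 ≈ 373 Hz.
Receding: f₂ = f · v/(v + v_s) = 363 × 343/352.2 ≈ 354 Hz.

373 Hz approaching; 354 Hz receding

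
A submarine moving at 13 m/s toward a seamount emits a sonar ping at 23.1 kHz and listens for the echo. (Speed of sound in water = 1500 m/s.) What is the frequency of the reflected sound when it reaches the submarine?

23.5 kHz

The seamount receives the sound from a moving source: f₁ = f₀ · v/(v − v_e) = 23.1 × 1500/1487 ≈ 23.3 kHz.
On the return leg the submarine is a moving observer: f₂ = f₁ · (v + v_e)/v = 23.3 × 1513/1500 ≈ 23.5 kHz.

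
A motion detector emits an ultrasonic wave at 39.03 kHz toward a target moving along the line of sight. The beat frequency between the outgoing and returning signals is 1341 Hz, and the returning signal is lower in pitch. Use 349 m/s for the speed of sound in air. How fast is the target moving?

Double Doppler shift off a moving reflector: f₂ = f₀ · (v + u)/(v − u) (u > 0 toward emitter).
Returning signal is lower, so f₂ = f₀ − Δf = 39030 − 1341 = 37689 Hz.
Rearranging, u = v · (f₂ − f₀)/(f₂ + f₀) = 349 × -1341/76719 ≈ -6.1 m/s.
So the target is moving at 6.1 m/s away from the emitter.

6.1 m/s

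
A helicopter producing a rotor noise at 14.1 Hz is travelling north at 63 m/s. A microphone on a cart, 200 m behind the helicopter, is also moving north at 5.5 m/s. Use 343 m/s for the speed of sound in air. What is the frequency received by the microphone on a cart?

The microphone on a cart is behind, so the helicopter is moving away from it while the microphone on a cart is moving toward the helicopter.
With source receding and observer approaching, f' = f · (v + v_o)/(v + v_s).
f' = 14.1 × (343 + 5.5)/(343 + 63) = 14.1 × 348.5/406 ≈ 12.1 Hz.

12.1 Hz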